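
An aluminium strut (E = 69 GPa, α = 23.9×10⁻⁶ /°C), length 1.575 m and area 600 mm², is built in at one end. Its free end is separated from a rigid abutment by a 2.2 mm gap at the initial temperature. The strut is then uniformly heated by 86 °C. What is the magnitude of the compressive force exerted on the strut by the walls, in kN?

P ≈ 27.3 kN

Unrestrained expansion: δ_free = αΔT L = 23.9×10⁻⁶ × 86 × 1575 = 3.237 mm.
This exceeds the 2.2 mm gap, so the wall pushes back. The portion of expansion that must be recovered elastically is δ_free − gap = 3.237 − 2.2 = 1.037 mm.
Compatibility: PL/(AE) = 1.037 mm, so σ = P/A = E × (1.037/1575) = 45.44 MPa.
Force on the wall = σA = 45.44 × 600 mm² = 27.26 kN.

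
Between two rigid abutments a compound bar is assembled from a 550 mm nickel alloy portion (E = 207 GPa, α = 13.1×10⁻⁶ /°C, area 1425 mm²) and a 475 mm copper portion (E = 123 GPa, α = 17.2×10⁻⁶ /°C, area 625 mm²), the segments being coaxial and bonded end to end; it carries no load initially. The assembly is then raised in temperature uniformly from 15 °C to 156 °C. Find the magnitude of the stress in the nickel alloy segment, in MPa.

σ ≈ 189 MPa (compressive)

Free thermal expansion of the whole bar: Σ αᵢΔT Lᵢ = 13.1×10⁻⁶×141×550 + 17.2×10⁻⁶×141×475 = 2.168 mm.
The walls prevent any net length change, so an axial force P (same in every segment) develops. Compatibility: P · Σ Lᵢ/(AᵢEᵢ) = δ_free.
The series flexibility is Σ Lᵢ/(AᵢEᵢ) = 550/(1425×207×10³) + 475/(625×123×10³) = 8.043×10⁻⁶ mm/N.
P = 2.168 / 8.043×10⁻⁶ = 269500 N = 269.5 kN, compressive.
σ_{nickel alloy} = P / A = 269500 / 1425 = 189.1 MPa.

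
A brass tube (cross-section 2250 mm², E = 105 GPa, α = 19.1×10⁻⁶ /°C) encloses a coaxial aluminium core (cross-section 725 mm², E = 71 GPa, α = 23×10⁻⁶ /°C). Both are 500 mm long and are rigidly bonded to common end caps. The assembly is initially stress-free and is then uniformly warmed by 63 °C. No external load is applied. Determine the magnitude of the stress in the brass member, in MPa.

Both members must finish at the same length. With the larger α, the aluminium tends to over-expand; the plates restrain it, putting the aluminium in compression and the brass in tension. With no external load the two internal forces are equal and opposite, magnitude P.
Equating the net (thermal + elastic) strains gives |α₁ − α₂|·ΔT = P·[1/(A₁E₁) + 1/(A₂E₂)].
|α₁ − α₂|·ΔT = 3.9×10⁻⁶ × 63 = 0.0002457.
1/(A₁E₁) + 1/(A₂E₂) = 1/(2250×105×10³) + 1/(725×71×10³) = 2.366×10⁻⁸ N⁻¹.
P = 0.0002457 / 2.366×10⁻⁸ = 10380 N = 10.38 kN.
σ_{brass} = P/A₁ = 10380/2250 = 4.615 MPa, tensile.

σ ≈ 4.62 MPa (tensile)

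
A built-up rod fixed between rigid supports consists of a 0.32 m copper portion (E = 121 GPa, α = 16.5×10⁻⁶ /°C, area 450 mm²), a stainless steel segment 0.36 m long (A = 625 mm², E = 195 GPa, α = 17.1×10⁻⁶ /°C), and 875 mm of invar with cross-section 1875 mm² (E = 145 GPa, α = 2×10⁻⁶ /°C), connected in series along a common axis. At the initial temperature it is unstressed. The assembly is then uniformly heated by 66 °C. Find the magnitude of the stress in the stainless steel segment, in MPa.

With the walls removed the bar would change length by δ_free = Σ αᵢΔT Lᵢ = 16.5×10⁻⁶×66×320 + 17.1×10⁻⁶×66×360 + 2×10⁻⁶×66×875 = 0.8703 mm.
The walls prevent any net length change, so an axial force P (same in every segment) develops. Compatibility: P · Σ Lᵢ/(AᵢEᵢ) = δ_free.
Σ Lᵢ/(AᵢEᵢ) = 320/(450×121×10³) + 360/(625×195×10³) + 875/(1875×145×10³) = 1.205×10⁻⁵ mm/N.
P = 0.8703 / 1.205×10⁻⁵ = 72230 N = 72.23 kN, compressive.
σ_{stainless steel} = P / A = 72230 / 625 = 115.6 MPa.

σ ≈ 116 MPa (compressive)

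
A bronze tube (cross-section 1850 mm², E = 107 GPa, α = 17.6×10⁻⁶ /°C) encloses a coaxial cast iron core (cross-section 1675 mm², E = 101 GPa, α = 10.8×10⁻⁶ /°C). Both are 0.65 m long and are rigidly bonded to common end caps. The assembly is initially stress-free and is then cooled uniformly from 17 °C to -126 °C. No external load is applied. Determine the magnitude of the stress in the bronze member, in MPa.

σ ≈ 47.9 MPa (tensile)

Equilibrium of a rigid end plate with no external load gives equal and opposite internal forces ±P in the two members. Since α_{bronze} > α_{cast iron}, cooling drives the bronze into tension and the cast iron into compression.
Equating the net (thermal + elastic) strains gives |α₁ − α₂|·ΔT = P·[1/(A₁E₁) + 1/(A₂E₂)].
|α₁ − α₂|·ΔT = 6.8×10⁻⁶ × 143 = 0.0009724.
1/(A₁E₁) + 1/(A₂E₂) = 1/(1850×107×10³) + 1/(1675×101×10³) = 1.096×10⁻⁸ N⁻¹.
P = 0.0009724 / 1.096×10⁻⁸ = 88700 N = 88.7 kN.
σ_{bronze} = P/A₁ = 88700/1850 = 47.95 MPa, tensile.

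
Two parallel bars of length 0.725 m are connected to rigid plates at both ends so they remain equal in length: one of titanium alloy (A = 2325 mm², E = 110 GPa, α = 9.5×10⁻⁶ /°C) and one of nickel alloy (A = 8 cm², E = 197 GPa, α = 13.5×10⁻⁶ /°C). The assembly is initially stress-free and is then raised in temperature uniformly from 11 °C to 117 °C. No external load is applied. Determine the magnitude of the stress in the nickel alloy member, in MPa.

σ ≈ 51.7 MPa (compressive)

Equilibrium of a rigid end plate with no external load gives equal and opposite internal forces ±P in the two members. Since α_{nickel alloy} > α_{titanium alloy}, heating drives the nickel alloy into compression and the titanium alloy into tension.
Compatibility of the two members (thermal + elastic change equal): (α₁ − α₂)ΔT = P·[1/(A₁E₁) + 1/(A₂E₂)].
|α₁ − α₂|·ΔT = 4×10⁻⁶ × 106 = 0.000424.
1/(A₁E₁) + 1/(A₂E₂) = 1/(2325×110×10³) + 1/(800×197×10³) = 1.026×10⁻⁸ N⁻¹.
P = 0.000424 / 1.026×10⁻⁸ = 41340 N = 41.34 kN.
σ_{nickel alloy} = P/A₂ = 41340/800 = 51.68 MPa, compressive.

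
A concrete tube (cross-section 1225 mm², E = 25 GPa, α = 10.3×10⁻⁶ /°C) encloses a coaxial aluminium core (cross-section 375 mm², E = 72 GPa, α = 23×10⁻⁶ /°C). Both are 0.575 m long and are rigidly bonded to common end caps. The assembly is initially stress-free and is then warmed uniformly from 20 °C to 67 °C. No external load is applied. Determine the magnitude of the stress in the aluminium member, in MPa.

Equilibrium of a rigid end plate with no external load gives equal and opposite internal forces ±P in the two members. Since α_{aluminium} > α_{concrete}, heating drives the aluminium into compression and the concrete into tension.
Setting the final lengths equal and cancelling L: (α₁ − α₂)ΔT = P/(A₁E₁) + P/(A₂E₂).
|α₁ − α₂|·ΔT = 12.7×10⁻⁶ × 47 = 0.0005969.
1/(A₁E₁) + 1/(A₂E₂) = 1/(1225×25×10³) + 1/(375×72×10³) = 6.969×10⁻⁸ N⁻¹.
P = 0.0005969 / 6.969×10⁻⁸ = 8565 N = 8.565 kN.
σ_{aluminium} = P/A₂ = 8565/375 = 22.84 MPa, compressive.

σ ≈ 22.8 MPa (compressive)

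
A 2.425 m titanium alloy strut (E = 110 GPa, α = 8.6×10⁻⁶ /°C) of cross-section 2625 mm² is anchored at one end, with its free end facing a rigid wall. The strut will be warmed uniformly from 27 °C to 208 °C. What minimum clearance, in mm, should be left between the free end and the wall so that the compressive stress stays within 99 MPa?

g ≈ 1.59 mm

With no wall the strut would lengthen by αΔT L = 8.6×10⁻⁶ × 181 × 2425 = 3.775 mm.
A stress of 99 MPa corresponds to the wall pushing the strut back by σL/E = 99×2425/(110×10³) = 2.183 mm.
So the gap has to take up the difference, g_min = δ_free − σL/E = 3.775 − 2.183 = 1.592 mm.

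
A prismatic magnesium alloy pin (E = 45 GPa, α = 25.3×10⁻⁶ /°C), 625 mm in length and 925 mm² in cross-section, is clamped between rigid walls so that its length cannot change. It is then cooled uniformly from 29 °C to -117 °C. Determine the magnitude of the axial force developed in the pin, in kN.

P ≈ 154 kN (tensile)

With zero net strain, σ = E·αΔT = 45 GPa × 25.3×10⁻⁶ × 146 = 166.2 MPa.
P = AEαΔT = 925 × 45×10³ × 25.3×10⁻⁶ × 146 = 153.8 kN (tensile).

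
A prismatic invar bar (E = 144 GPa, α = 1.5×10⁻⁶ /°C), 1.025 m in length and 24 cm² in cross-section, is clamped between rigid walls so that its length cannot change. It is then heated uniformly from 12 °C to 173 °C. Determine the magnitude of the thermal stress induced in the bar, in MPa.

σ ≈ 34.8 MPa (compressive)

With length fixed, the mechanical strain must cancel the thermal strain αΔT = 1.5×10⁻⁶ × 161 = 241.5×10⁻⁶.
The stress required to suppress this strain is σ = Eε = 144×10³ × 241.5×10⁻⁶ = 34.78 MPa, compressive since the bar is trying to expand.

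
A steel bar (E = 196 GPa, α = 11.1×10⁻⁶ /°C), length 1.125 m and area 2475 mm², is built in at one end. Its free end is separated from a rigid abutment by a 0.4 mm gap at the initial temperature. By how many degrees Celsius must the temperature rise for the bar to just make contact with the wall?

Contact occurs when the free expansion equals the gap: αΔT L = 0.4 mm.
ΔT = 0.4 / (11.1×10⁻⁶ × 1125) = 32.03 °C.

ΔT ≈ 32 °C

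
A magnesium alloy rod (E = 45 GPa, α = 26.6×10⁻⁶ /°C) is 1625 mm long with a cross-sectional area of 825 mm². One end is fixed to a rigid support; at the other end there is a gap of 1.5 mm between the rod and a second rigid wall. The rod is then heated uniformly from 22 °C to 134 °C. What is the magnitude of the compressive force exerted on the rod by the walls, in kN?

If the wall were absent the rod would grow by αΔT L = 26.6×10⁻⁶ × 112 × 1625 = 4.841 mm.
This exceeds the 1.5 mm gap, so the wall pushes back. The portion of expansion that must be recovered elastically is δ_free − gap = 4.841 − 1.5 = 3.341 mm.
Compatibility: PL/(AE) = 3.341 mm, so σ = P/A = E × (3.341/1625) = 92.53 MPa.
P = σA = 92.53 × 825 = 76.33 kN.

P ≈ 76.3 kN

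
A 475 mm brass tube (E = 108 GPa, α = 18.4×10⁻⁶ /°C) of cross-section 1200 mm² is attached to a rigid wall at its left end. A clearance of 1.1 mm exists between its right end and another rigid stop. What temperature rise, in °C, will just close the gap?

Contact occurs when the free expansion equals the gap: αΔT L = 1.1 mm.
ΔT = 1.1 / (18.4×10⁻⁶ × 475) = 125.9 °C.

ΔT ≈ 126 °C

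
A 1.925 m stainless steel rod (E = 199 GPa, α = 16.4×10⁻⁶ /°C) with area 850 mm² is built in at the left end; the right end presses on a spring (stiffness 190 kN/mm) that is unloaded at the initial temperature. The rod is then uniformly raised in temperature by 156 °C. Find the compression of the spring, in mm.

δ ≈ 1.56 mm

If the spring were absent the rod would lengthen by αΔT L = 16.4×10⁻⁶ × 156 × 1925 = 4.925 mm.
Let P be the compressive force at the spring. The rod shortens elastically by PL/(AE) and the spring compresses by P/k; together these equal δ_free.
P [ L/(AE) + 1/k ] = δ_free → P [ 1925/(850×199×10³) + 1/(190×10³) ] = 4.925.
P = 4.925 / 1.664×10⁻⁵ = 295900 N.
Spring compression = P/k = 295900/(190×10³) = 1.557 mm.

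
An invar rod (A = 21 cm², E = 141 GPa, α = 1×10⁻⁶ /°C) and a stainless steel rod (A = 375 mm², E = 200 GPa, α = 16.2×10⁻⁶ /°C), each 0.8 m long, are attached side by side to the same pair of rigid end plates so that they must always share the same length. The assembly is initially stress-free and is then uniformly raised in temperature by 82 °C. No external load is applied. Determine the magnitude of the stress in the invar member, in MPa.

Equilibrium of a rigid end plate with no external load gives equal and opposite internal forces ±P in the two members. Since α_{stainless steel} > α_{invar}, heating drives the stainless steel into compression and the invar into tension.
Setting the final lengths equal and cancelling L: (α₁ − α₂)ΔT = P/(A₁E₁) + P/(A₂E₂).
|α₁ − α₂|·ΔT = 15.2×10⁻⁶ × 82 = 0.001246.
1/(A₁E₁) + 1/(A₂E₂) = 1/(2100×141×10³) + 1/(375×200×10³) = 1.671×10⁻⁸ N⁻¹.
So P = 0.001246 / 1.671×10⁻⁸ = 74.59 kN.
σ_{invar} = P/A₁ = 74590/2100 = 35.52 MPa, tensile.

σ ≈ 35.5 MPa (tensile)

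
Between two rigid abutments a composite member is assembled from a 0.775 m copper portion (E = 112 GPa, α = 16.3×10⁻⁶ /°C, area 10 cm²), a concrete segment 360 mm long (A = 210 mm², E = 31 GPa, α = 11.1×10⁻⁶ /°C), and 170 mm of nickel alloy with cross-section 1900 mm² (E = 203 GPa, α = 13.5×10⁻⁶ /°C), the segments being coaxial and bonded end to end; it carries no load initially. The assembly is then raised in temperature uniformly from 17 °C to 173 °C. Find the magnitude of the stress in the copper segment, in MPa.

With the walls removed the bar would change length by δ_free = Σ αᵢΔT Lᵢ = 16.3×10⁻⁶×156×775 + 11.1×10⁻⁶×156×360 + 13.5×10⁻⁶×156×170 = 2.952 mm.
The rigid supports impose zero overall length change; the single axial force P common to all segments must satisfy P Σ Lᵢ/(AᵢEᵢ) = δ_free.
The series flexibility is Σ Lᵢ/(AᵢEᵢ) = 775/(1000×112×10³) + 360/(210×31×10³) + 170/(1900×203×10³) = 6.266×10⁻⁵ mm/N.
Hence P = δ_free / Σ(L/AE) = 2.952/6.266×10⁻⁵ = 47.11 kN (compressive).
σ_{copper} = P / A = 47110 / 1000 = 47.11 MPa.

σ ≈ 47.1 MPa (compressive)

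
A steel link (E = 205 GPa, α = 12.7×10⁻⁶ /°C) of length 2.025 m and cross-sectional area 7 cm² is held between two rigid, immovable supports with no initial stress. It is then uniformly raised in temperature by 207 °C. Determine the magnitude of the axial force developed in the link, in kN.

With zero net strain, σ = E·αΔT = 205 GPa × 12.7×10⁻⁶ × 207 = 538.9 MPa.
Axial force P = σA = 538.9 × 700 = 377200 N = 377.2 kN, compressive.

P ≈ 377 kN (compressive)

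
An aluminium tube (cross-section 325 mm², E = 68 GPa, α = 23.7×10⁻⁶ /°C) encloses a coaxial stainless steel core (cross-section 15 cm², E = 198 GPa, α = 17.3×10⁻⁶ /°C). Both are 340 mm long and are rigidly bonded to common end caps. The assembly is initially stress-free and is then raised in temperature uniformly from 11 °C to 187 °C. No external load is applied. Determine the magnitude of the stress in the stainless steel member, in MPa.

σ ≈ 15.4 MPa (tensile)

Both members must finish at the same length. With the larger α, the aluminium tends to over-expand; the plates restrain it, putting the aluminium in compression and the stainless steel in tension. With no external load the two internal forces are equal and opposite, magnitude P.
Equating the net (thermal + elastic) strains gives |α₁ − α₂|·ΔT = P·[1/(A₁E₁) + 1/(A₂E₂)].
|α₁ − α₂|·ΔT = 6.4×10⁻⁶ × 176 = 0.001126.
1/(A₁E₁) + 1/(A₂E₂) = 1/(325×68×10³) + 1/(1500×198×10³) = 4.862×10⁻⁸ N⁻¹.
P = 0.001126 / 4.862×10⁻⁸ = 23170 N = 23.17 kN.
σ_{stainless steel} = P/A₂ = 23170/1500 = 15.45 MPa, tensile.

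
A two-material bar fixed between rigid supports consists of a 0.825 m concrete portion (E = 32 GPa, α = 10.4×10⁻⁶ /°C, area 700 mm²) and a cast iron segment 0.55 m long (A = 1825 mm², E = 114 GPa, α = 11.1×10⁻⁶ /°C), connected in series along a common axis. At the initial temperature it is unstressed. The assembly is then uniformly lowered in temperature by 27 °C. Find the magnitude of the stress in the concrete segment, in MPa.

With the walls removed the bar would change length by δ_free = Σ αᵢΔT Lᵢ = 10.4×10⁻⁶×27×825 + 11.1×10⁻⁶×27×550 = 0.3965 mm.
The rigid supports impose zero overall length change; the single axial force P common to all segments must satisfy P Σ Lᵢ/(AᵢEᵢ) = δ_free.
The series flexibility is Σ Lᵢ/(AᵢEᵢ) = 825/(700×32×10³) + 550/(1825×114×10³) = 3.947×10⁻⁵ mm/N.
So P = 0.3965 / 3.947×10⁻⁵ = 10.04 kN, tensile.
σ_{concrete} = P / A = 10040 / 700 = 14.35 MPa.

σ ≈ 14.3 MPa (tensile)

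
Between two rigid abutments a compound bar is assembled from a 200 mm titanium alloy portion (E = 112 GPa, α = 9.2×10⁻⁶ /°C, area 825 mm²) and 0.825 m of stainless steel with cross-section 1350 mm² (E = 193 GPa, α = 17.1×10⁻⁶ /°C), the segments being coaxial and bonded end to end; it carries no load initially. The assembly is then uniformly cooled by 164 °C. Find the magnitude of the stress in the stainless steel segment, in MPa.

If the supports were absent, the total length change would be Σ αᵢΔT Lᵢ = 9.2×10⁻⁶×164×200 + 17.1×10⁻⁶×164×825 = 2.615 mm.
Since the ends are fixed, an axial force P builds up, equal in every segment, with P · Σ Lᵢ/(AᵢEᵢ) = δ_free.
Σ Lᵢ/(AᵢEᵢ) = 200/(825×112×10³) + 825/(1350×193×10³) = 5.331×10⁻⁶ mm/N.
So P = 2.615 / 5.331×10⁻⁶ = 490.6 kN, tensile.
σ_{stainless steel} = P / A = 490600 / 1350 = 363.4 MPa.

σ ≈ 363 MPa (tensile)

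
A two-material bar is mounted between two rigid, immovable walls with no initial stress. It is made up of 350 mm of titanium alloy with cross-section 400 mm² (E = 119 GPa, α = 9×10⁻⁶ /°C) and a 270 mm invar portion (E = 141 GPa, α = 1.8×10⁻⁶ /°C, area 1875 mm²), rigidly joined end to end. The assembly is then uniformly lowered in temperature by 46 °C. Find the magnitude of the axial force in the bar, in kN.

If the supports were absent, the total length change would be Σ αᵢΔT Lᵢ = 9×10⁻⁶×46×350 + 1.8×10⁻⁶×46×270 = 0.1673 mm.
The walls prevent any net length change, so an axial force P (same in every segment) develops. Compatibility: P · Σ Lᵢ/(AᵢEᵢ) = δ_free.
Σ Lᵢ/(AᵢEᵢ) = 350/(400×119×10³) + 270/(1875×141×10³) = 8.374×10⁻⁶ mm/N.
Hence P = δ_free / Σ(L/AE) = 0.1673/8.374×10⁻⁶ = 19.97 kN (tensile).

P ≈ 20 kN (tensile)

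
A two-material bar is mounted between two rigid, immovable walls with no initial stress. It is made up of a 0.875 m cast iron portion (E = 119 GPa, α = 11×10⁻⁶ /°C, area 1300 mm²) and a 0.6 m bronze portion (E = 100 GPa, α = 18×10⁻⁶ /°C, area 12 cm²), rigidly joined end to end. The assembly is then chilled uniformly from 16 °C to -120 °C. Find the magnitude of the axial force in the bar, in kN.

P ≈ 261 kN (tensile)

With the walls removed the bar would change length by δ_free = Σ αᵢΔT Lᵢ = 11×10⁻⁶×136×875 + 18×10⁻⁶×136×600 = 2.778 mm.
Since the ends are fixed, an axial force P builds up, equal in every segment, with P · Σ Lᵢ/(AᵢEᵢ) = δ_free.
Σ Lᵢ/(AᵢEᵢ) = 875/(1300×119×10³) + 600/(1200×100×10³) = 1.066×10⁻⁵ mm/N.
Hence P = δ_free / Σ(L/AE) = 2.778/1.066×10⁻⁵ = 260.7 kN (tensile).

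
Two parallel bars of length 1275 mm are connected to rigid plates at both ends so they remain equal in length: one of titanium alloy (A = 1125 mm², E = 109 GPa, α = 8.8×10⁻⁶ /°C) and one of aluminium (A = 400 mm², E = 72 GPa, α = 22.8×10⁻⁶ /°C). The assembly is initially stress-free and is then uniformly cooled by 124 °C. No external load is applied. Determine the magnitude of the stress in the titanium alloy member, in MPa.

σ ≈ 36 MPa (compressive)

The aluminium has the larger α, so on cooling it would change length more than the titanium alloy if both were free. The rigid plates force a common final length, so the aluminium is put into tension and the titanium alloy into compression, with equal and opposite forces P (no external load).
Setting the final lengths equal and cancelling L: (α₁ − α₂)ΔT = P/(A₁E₁) + P/(A₂E₂).
|α₁ − α₂|·ΔT = 14×10⁻⁶ × 124 = 0.001736.
1/(A₁E₁) + 1/(A₂E₂) = 1/(1125×109×10³) + 1/(400×72×10³) = 4.288×10⁻⁸ N⁻¹.
So P = 0.001736 / 4.288×10⁻⁸ = 40.49 kN.
σ_{titanium alloy} = P/A₁ = 40490/1125 = 35.99 MPa, compressive.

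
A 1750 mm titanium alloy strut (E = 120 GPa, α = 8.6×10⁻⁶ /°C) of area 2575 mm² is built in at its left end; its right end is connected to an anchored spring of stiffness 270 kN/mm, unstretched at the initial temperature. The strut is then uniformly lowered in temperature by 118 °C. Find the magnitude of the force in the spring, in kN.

P ≈ 190 kN

The unrestrained thermal change is αΔT L = 8.6×10⁻⁶ × 118 × 1750 = 1.776 mm.
Let P be the tensile force in the spring. The strut extends elastically by PL/(AE) and the spring stretches by P/k; together these equal δ_free.
So P = δ_free / [L/(AE) + 1/k] = 1.776 / [ 1750/(2575×120×10³) + 1/(270×10³) ].
P = 1.776 / 9.367×10⁻⁶ = 189600 N.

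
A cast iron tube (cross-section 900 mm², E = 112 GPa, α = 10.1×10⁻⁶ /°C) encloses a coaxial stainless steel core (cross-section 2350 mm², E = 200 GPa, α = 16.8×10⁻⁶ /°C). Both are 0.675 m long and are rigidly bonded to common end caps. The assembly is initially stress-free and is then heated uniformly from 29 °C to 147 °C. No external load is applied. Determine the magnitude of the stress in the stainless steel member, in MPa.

Equilibrium of a rigid end plate with no external load gives equal and opposite internal forces ±P in the two members. Since α_{stainless steel} > α_{cast iron}, heating drives the stainless steel into compression and the cast iron into tension.
Equating the net (thermal + elastic) strains gives |α₁ − α₂|·ΔT = P·[1/(A₁E₁) + 1/(A₂E₂)].
|α₁ − α₂|·ΔT = 6.7×10⁻⁶ × 118 = 0.0007906.
1/(A₁E₁) + 1/(A₂E₂) = 1/(900×112×10³) + 1/(2350×200×10³) = 1.205×10⁻⁸ N⁻¹.
P = 0.0007906 / 1.205×10⁻⁸ = 65620 N = 65.62 kN.
σ_{stainless steel} = P/A₂ = 65620/2350 = 27.92 MPa, compressive.

σ ≈ 27.9 MPa (compressive)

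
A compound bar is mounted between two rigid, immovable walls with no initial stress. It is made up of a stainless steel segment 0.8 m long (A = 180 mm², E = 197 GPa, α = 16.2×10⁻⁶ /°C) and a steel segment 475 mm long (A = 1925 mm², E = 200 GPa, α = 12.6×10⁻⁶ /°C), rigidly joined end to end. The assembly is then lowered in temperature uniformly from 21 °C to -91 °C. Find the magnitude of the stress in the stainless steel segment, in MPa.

With the walls removed the bar would change length by δ_free = Σ αᵢΔT Lᵢ = 16.2×10⁻⁶×112×800 + 12.6×10⁻⁶×112×475 = 2.122 mm.
The rigid supports impose zero overall length change; the single axial force P common to all segments must satisfy P Σ Lᵢ/(AᵢEᵢ) = δ_free.
Σ Lᵢ/(AᵢEᵢ) = 800/(180×197×10³) + 475/(1925×200×10³) = 2.379×10⁻⁵ mm/N.
So P = 2.122 / 2.379×10⁻⁵ = 89.17 kN, tensile.
σ_{stainless steel} = P / A = 89170 / 180 = 495.4 MPa.

σ ≈ 495 MPa (tensile)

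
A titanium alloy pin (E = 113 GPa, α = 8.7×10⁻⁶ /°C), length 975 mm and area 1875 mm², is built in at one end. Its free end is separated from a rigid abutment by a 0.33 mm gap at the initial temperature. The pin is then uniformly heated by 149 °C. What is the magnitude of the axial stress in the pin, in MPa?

If the wall were absent the pin would grow by αΔT L = 8.7×10⁻⁶ × 149 × 975 = 1.264 mm.
The gap closes (δ_free > 0.33 mm) and the wall then resists a further 1.264 − 0.33 = 0.9339 mm of expansion.
That suppressed elongation corresponds to σ = E·Δ/L = 113×10³ × 0.9339/975 = 108.2 MPa.

σ ≈ 108 MPa (compressive)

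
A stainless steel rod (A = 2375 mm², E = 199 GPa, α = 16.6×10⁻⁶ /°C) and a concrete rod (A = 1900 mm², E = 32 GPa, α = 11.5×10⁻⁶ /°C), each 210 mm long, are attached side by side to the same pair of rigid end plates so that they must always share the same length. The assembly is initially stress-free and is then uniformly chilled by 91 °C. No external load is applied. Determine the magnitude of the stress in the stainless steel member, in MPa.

σ ≈ 10.5 MPa (tensile)

Both members must finish at the same length. With the larger α, the stainless steel tends to over-contract; the plates restrain it, putting the stainless steel in tension and the concrete in compression. With no external load the two internal forces are equal and opposite, magnitude P.
Equating the net (thermal + elastic) strains gives |α₁ − α₂|·ΔT = P·[1/(A₁E₁) + 1/(A₂E₂)].
|α₁ − α₂|·ΔT = 5.1×10⁻⁶ × 91 = 0.0004641.
1/(A₁E₁) + 1/(A₂E₂) = 1/(2375×199×10³) + 1/(1900×32×10³) = 1.856×10⁻⁸ N⁻¹.
So P = 0.0004641 / 1.856×10⁻⁸ = 25 kN.
σ_{stainless steel} = P/A₁ = 25000/2375 = 10.53 MPa, tensile.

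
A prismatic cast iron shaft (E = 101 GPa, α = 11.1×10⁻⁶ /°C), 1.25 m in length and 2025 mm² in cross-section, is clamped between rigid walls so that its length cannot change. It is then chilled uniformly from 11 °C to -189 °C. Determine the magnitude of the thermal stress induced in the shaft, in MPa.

Because both ends are immovable the net strain is zero, and the suppressed thermal strain is αΔT = 11.1×10⁻⁶ × 200 = 2220×10⁻⁶.
Hence σ = E·αΔT = 101×10³ × 2220×10⁻⁶ = 224.2 MPa, tensile.

σ ≈ 224 MPa (tensile)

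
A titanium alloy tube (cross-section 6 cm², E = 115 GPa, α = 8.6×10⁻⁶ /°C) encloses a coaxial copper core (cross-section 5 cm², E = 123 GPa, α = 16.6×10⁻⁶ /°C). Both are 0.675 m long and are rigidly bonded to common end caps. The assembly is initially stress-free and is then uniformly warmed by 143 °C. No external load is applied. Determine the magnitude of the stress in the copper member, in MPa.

Equilibrium of a rigid end plate with no external load gives equal and opposite internal forces ±P in the two members. Since α_{copper} > α_{titanium alloy}, heating drives the copper into compression and the titanium alloy into tension.
Setting the final lengths equal and cancelling L: (α₁ − α₂)ΔT = P/(A₁E₁) + P/(A₂E₂).
|α₁ − α₂|·ΔT = 8×10⁻⁶ × 143 = 0.001144.
1/(A₁E₁) + 1/(A₂E₂) = 1/(600×115×10³) + 1/(500×123×10³) = 3.075×10⁻⁸ N⁻¹.
P = 0.001144 / 3.075×10⁻⁸ = 37200 N = 37.2 kN.
σ_{copper} = P/A₂ = 37200/500 = 74.4 MPa, compressive.

σ ≈ 74.4 MPa (compressive)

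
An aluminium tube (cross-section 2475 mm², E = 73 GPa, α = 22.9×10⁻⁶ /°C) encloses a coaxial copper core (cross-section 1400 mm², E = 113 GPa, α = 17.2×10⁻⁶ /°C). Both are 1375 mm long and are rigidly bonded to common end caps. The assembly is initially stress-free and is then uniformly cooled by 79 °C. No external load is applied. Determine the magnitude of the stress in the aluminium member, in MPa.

σ ≈ 15.3 MPa (tensile)

The aluminium has the larger α, so on cooling it would change length more than the copper if both were free. The rigid plates force a common final length, so the aluminium is put into tension and the copper into compression, with equal and opposite forces P (no external load).
Equating the net (thermal + elastic) strains gives |α₁ − α₂|·ΔT = P·[1/(A₁E₁) + 1/(A₂E₂)].
|α₁ − α₂|·ΔT = 5.7×10⁻⁶ × 79 = 0.0004503.
1/(A₁E₁) + 1/(A₂E₂) = 1/(2475×73×10³) + 1/(1400×113×10³) = 1.186×10⁻⁸ N⁻¹.
So P = 0.0004503 / 1.186×10⁻⁸ = 37.98 kN.
σ_{aluminium} = P/A₁ = 37980/2475 = 15.35 MPa, tensile.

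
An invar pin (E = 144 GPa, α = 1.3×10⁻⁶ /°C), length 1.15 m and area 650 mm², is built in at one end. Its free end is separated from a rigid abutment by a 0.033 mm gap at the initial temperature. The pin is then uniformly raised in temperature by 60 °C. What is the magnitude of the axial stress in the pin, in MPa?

σ ≈ 7.1 MPa (compressive)

Free thermal elongation = αΔT L = 1.3×10⁻⁶ × 60 × 1150 = 0.0897 mm.
The gap closes (δ_free > 0.033 mm) and the wall then resists a further 0.0897 − 0.033 = 0.0567 mm of expansion.
That suppressed elongation corresponds to σ = E·Δ/L = 144×10³ × 0.0567/1150 = 7.1 MPa.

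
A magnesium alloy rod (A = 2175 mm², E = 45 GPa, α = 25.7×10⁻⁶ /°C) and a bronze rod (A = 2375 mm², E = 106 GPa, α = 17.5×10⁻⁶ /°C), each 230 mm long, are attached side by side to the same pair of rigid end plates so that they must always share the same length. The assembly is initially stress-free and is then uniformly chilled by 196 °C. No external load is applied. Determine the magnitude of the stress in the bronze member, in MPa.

σ ≈ 47.7 MPa (compressive)

The magnesium alloy has the larger α, so on cooling it would change length more than the bronze if both were free. The rigid plates force a common final length, so the magnesium alloy is put into tension and the bronze into compression, with equal and opposite forces P (no external load).
Compatibility of the two members (thermal + elastic change equal): (α₁ − α₂)ΔT = P·[1/(A₁E₁) + 1/(A₂E₂)].
|α₁ − α₂|·ΔT = 8.2×10⁻⁶ × 196 = 0.001607.
1/(A₁E₁) + 1/(A₂E₂) = 1/(2175×45×10³) + 1/(2375×106×10³) = 1.419×10⁻⁸ N⁻¹.
P = 0.001607 / 1.419×10⁻⁸ = 113300 N = 113.3 kN.
σ_{bronze} = P/A₂ = 113300/2375 = 47.69 MPa, compressive.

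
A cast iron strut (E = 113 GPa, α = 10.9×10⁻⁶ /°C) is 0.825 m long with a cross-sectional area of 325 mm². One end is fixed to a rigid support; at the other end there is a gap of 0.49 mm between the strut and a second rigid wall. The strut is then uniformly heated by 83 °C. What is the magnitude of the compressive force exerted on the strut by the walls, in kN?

Free thermal elongation = αΔT L = 10.9×10⁻⁶ × 83 × 825 = 0.7464 mm.
The gap closes (δ_free > 0.49 mm) and the wall then resists a further 0.7464 − 0.49 = 0.2564 mm of expansion.
So σ = E(δ_free − g)/L = 113×10³ × 0.2564/825 = 35.12 MPa.
Force on the wall = σA = 35.12 × 325 mm² = 11.41 kN.

P ≈ 11.4 kN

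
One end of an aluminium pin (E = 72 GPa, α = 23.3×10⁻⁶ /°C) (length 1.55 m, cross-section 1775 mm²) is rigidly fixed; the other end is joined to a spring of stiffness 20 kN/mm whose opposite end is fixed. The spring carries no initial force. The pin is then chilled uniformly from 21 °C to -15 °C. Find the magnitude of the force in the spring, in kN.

Free thermal contraction: δ_free = αΔT L = 23.3×10⁻⁶ × 36 × 1550 = 1.3 mm.
Let P be the tensile force in the spring. The pin extends elastically by PL/(AE) and the spring stretches by P/k; together these equal δ_free.
P [ L/(AE) + 1/k ] = δ_free → P [ 1550/(1775×72×10³) + 1/(20×10³) ] = 1.3.
P = 1.3 / 6.213×10⁻⁵ = 20930 N.

P ≈ 20.9 kN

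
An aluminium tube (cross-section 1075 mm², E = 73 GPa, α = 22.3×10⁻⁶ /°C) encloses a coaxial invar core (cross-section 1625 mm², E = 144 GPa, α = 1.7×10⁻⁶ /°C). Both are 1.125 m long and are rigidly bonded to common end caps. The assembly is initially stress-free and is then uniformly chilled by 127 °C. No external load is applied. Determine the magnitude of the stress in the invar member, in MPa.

Both members must finish at the same length. With the larger α, the aluminium tends to over-contract; the plates restrain it, putting the aluminium in tension and the invar in compression. With no external load the two internal forces are equal and opposite, magnitude P.
Compatibility of the two members (thermal + elastic change equal): (α₁ − α₂)ΔT = P·[1/(A₁E₁) + 1/(A₂E₂)].
|α₁ − α₂|·ΔT = 20.6×10⁻⁶ × 127 = 0.002616.
1/(A₁E₁) + 1/(A₂E₂) = 1/(1075×73×10³) + 1/(1625×144×10³) = 1.702×10⁻⁸ N⁻¹.
P = 0.002616 / 1.702×10⁻⁸ = 153700 N = 153.7 kN.
σ_{invar} = P/A₂ = 153700/1625 = 94.61 MPa, compressive.

σ ≈ 94.6 MPa (compressive)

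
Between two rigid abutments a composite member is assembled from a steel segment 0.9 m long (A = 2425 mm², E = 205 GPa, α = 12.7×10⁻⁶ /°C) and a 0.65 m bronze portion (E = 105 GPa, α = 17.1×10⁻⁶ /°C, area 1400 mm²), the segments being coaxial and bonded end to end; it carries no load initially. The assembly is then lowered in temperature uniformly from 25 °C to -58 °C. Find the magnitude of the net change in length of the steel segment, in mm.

If the supports were absent, the total length change would be Σ αᵢΔT Lᵢ = 12.7×10⁻⁶×83×900 + 17.1×10⁻⁶×83×650 = 1.871 mm.
Since the ends are fixed, an axial force P builds up, equal in every segment, with P · Σ Lᵢ/(AᵢEᵢ) = δ_free.
Σ Lᵢ/(AᵢEᵢ) = 900/(2425×205×10³) + 650/(1400×105×10³) = 6.232×10⁻⁶ mm/N.
Hence P = δ_free / Σ(L/AE) = 1.871/6.232×10⁻⁶ = 300.3 kN (tensile).
For the steel segment, free thermal change = 12.7×10⁻⁶×83×900 = 0.9487 mm and elastic change from P = 300300×900/(2425×205×10³) = 0.5436 mm; these oppose, so the net change is 0.405 mm (segment shortens).

|ΔL| ≈ 0.405 mm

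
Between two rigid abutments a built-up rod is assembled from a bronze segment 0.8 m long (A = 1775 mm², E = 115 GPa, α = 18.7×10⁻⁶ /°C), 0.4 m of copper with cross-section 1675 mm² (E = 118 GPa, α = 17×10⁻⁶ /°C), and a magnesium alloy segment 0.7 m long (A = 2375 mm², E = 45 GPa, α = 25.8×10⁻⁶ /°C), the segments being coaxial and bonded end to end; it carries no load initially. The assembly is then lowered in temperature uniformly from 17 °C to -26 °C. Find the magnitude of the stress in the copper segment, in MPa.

σ ≈ 81.8 MPa (tensile)

If the supports were absent, the total length change would be Σ αᵢΔT Lᵢ = 18.7×10⁻⁶×43×800 + 17×10⁻⁶×43×400 + 25.8×10⁻⁶×43×700 = 1.712 mm.
The rigid supports impose zero overall length change; the single axial force P common to all segments must satisfy P Σ Lᵢ/(AᵢEᵢ) = δ_free.
Σ Lᵢ/(AᵢEᵢ) = 800/(1775×115×10³) + 400/(1675×118×10³) + 700/(2375×45×10³) = 1.249×10⁻⁵ mm/N.
P = 1.712 / 1.249×10⁻⁵ = 137100 N = 137.1 kN, tensile.
σ_{copper} = P / A = 137100 / 1675 = 81.83 MPa.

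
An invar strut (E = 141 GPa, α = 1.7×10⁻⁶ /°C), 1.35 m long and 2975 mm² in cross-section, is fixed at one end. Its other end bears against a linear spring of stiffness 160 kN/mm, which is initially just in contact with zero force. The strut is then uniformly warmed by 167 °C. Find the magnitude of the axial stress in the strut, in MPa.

Free thermal expansion: δ_free = αΔT L = 1.7×10⁻⁶ × 167 × 1350 = 0.3833 mm.
Let P be the compressive force at the spring. The strut shortens elastically by PL/(AE) and the spring compresses by P/k; together these equal δ_free.
So P = δ_free / [L/(AE) + 1/k] = 0.3833 / [ 1350/(2975×141×10³) + 1/(160×10³) ].
P = 0.3833 / 9.468×10⁻⁶ = 40480 N.
σ = P/A = 40480/2975 = 13.61 MPa.

σ ≈ 13.6 MPa (compressive)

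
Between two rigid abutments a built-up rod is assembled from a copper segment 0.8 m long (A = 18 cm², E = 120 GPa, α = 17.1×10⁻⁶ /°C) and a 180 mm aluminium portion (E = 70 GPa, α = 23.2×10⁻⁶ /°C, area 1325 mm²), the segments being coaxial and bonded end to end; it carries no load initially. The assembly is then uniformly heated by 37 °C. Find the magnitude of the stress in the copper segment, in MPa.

With the walls removed the bar would change length by δ_free = Σ αᵢΔT Lᵢ = 17.1×10⁻⁶×37×800 + 23.2×10⁻⁶×37×180 = 0.6607 mm.
The rigid supports impose zero overall length change; the single axial force P common to all segments must satisfy P Σ Lᵢ/(AᵢEᵢ) = δ_free.
The series flexibility is Σ Lᵢ/(AᵢEᵢ) = 800/(1800×120×10³) + 180/(1325×70×10³) = 5.644×10⁻⁶ mm/N.
So P = 0.6607 / 5.644×10⁻⁶ = 117 kN, compressive.
σ_{copper} = P / A = 117000 / 1800 = 65.03 MPa.

σ ≈ 65 MPa (compressive)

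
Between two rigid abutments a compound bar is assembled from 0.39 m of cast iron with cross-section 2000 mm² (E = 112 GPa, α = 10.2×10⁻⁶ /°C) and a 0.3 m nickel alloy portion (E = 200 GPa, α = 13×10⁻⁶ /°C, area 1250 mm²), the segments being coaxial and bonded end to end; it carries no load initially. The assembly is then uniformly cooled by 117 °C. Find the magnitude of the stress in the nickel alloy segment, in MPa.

σ ≈ 251 MPa (tensile)

Free thermal contraction of the whole bar: Σ αᵢΔT Lᵢ = 10.2×10⁻⁶×117×390 + 13×10⁻⁶×117×300 = 0.9217 mm.
The walls prevent any net length change, so an axial force P (same in every segment) develops. Compatibility: P · Σ Lᵢ/(AᵢEᵢ) = δ_free.
The series flexibility is Σ Lᵢ/(AᵢEᵢ) = 390/(2000×112×10³) + 300/(1250×200×10³) = 2.941×10⁻⁶ mm/N.
So P = 0.9217 / 2.941×10⁻⁶ = 313.4 kN, tensile.
σ_{nickel alloy} = P / A = 313400 / 1250 = 250.7 MPa.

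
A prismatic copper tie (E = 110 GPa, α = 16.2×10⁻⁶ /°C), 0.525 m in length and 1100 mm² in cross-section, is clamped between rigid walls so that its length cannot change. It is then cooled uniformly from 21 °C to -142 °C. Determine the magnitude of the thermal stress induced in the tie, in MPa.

With length fixed, the mechanical strain must cancel the thermal strain αΔT = 16.2×10⁻⁶ × 163 = 2640.6×10⁻⁶.
σ = EαΔT = 110×10³ × 16.2×10⁻⁶ × 163 = 290.5 MPa (tensile; the tie is trying to contract).

σ ≈ 290 MPa (tensile)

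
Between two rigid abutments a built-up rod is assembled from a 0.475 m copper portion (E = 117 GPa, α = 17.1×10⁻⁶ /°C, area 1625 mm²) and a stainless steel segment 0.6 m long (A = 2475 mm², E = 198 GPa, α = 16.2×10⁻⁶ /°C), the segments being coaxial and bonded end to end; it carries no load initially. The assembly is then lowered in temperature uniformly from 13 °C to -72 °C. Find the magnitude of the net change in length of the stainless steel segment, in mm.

With the walls removed the bar would change length by δ_free = Σ αᵢΔT Lᵢ = 17.1×10⁻⁶×85×475 + 16.2×10⁻⁶×85×600 = 1.517 mm.
The rigid supports impose zero overall length change; the single axial force P common to all segments must satisfy P Σ Lᵢ/(AᵢEᵢ) = δ_free.
Σ Lᵢ/(AᵢEᵢ) = 475/(1625×117×10³) + 600/(2475×198×10³) = 3.723×10⁻⁶ mm/N.
P = 1.517 / 3.723×10⁻⁶ = 407400 N = 407.4 kN, tensile.
For the stainless steel segment, free thermal change = 16.2×10⁻⁶×85×600 = 0.8262 mm and elastic change from P = 407400×600/(2475×198×10³) = 0.4988 mm; these oppose, so the net change is 0.327 mm (segment shortens).

|ΔL| ≈ 0.327 mm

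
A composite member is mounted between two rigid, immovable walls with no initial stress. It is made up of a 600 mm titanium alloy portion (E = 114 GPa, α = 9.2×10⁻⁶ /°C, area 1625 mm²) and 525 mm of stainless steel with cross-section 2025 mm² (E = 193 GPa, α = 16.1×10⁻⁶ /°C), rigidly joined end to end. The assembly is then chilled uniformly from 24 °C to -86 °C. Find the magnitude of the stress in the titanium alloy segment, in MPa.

σ ≈ 206 MPa (tensile)

If the supports were absent, the total length change would be Σ αᵢΔT Lᵢ = 9.2×10⁻⁶×110×600 + 16.1×10⁻⁶×110×525 = 1.537 mm.
The walls prevent any net length change, so an axial force P (same in every segment) develops. Compatibility: P · Σ Lᵢ/(AᵢEᵢ) = δ_free.
The series flexibility is Σ Lᵢ/(AᵢEᵢ) = 600/(1625×114×10³) + 525/(2025×193×10³) = 4.582×10⁻⁶ mm/N.
Hence P = δ_free / Σ(L/AE) = 1.537/4.582×10⁻⁶ = 335.4 kN (tensile).
σ_{titanium alloy} = P / A = 335400 / 1625 = 206.4 MPa.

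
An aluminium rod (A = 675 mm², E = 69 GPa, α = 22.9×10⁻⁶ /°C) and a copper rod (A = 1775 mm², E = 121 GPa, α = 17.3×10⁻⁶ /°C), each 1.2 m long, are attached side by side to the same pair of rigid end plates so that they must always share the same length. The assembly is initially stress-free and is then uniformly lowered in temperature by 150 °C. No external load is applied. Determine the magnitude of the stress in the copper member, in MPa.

σ ≈ 18.1 MPa (compressive)

The aluminium has the larger α, so on cooling it would change length more than the copper if both were free. The rigid plates force a common final length, so the aluminium is put into tension and the copper into compression, with equal and opposite forces P (no external load).
Setting the final lengths equal and cancelling L: (α₁ − α₂)ΔT = P/(A₁E₁) + P/(A₂E₂).
|α₁ − α₂|·ΔT = 5.6×10⁻⁶ × 150 = 0.00084.
1/(A₁E₁) + 1/(A₂E₂) = 1/(675×69×10³) + 1/(1775×121×10³) = 2.613×10⁻⁸ N⁻¹.
So P = 0.00084 / 2.613×10⁻⁸ = 32.15 kN.
σ_{copper} = P/A₂ = 32150/1775 = 18.11 MPa, compressive.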